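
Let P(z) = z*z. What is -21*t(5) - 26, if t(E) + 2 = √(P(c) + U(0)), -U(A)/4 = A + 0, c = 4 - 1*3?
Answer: -5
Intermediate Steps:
c = 1 (c = 4 - 3 = 1)
P(z) = z²
U(A) = -4*A (U(A) = -4*(A + 0) = -4*A)
t(E) = -1 (t(E) = -2 + √(1² - 4*0) = -2 + √(1 + 0) = -2 + √1 = -2 + 1 = -1)
-21*t(5) - 26 = -21*(-1) - 26 = 21 - 26 = -5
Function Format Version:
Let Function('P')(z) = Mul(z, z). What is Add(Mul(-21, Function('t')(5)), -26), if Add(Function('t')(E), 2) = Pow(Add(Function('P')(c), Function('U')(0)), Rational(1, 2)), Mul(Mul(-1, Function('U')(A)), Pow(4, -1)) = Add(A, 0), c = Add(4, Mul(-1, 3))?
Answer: -5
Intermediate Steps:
c = 1 (c = Add(4, -3) = 1)
Function('P')(z) = Pow(z, 2)
Function('U')(A) = Mul(-4, A) (Function('U')(A) = Mul(-4, Add(A, 0)) = Mul(-4, A))
Function('t')(E) = -1 (Function('t')(E) = Add(-2, Pow(Add(Pow(1, 2), Mul(-4, 0)), Rational(1, 2))) = Add(-2, Pow(Add(1, 0), Rational(1, 2))) = Add(-2, Pow(1, Rational(1, 2))) = Add(-2, 1) = -1)
Add(Mul(-21, Function('t')(5)), -26) = Add(Mul(-21, -1), -26) = Add(21, -26) = -5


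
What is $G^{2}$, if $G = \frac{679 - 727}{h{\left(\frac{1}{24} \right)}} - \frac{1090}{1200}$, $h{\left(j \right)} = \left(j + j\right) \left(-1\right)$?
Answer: $\frac{4762518121}{14400} \approx 3.3073 \cdot 10^{5}$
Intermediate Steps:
$h{\left(j \right)} = - 2 j$ ($h{\left(j \right)} = 2 j \left(-1\right) = - 2 j$)
$G = \frac{69011}{120}$ ($G = \frac{679 - 727}{\left(-2\right) \frac{1}{24}} - \frac{1090}{1200} = \frac{679 - 727}{\left(-2\right) \frac{1}{24}} - \frac{109}{120} = - \frac{48}{- \frac{1}{12}} - \frac{109}{120} = \left(-48\right) \left(-12\right) - \frac{109}{120} = 576 - \frac{109}{120} = \frac{69011}{120} \approx 575.09$)
$G^{2} = \left(\frac{69011}{120}\right)^{2} = \frac{4762518121}{14400}$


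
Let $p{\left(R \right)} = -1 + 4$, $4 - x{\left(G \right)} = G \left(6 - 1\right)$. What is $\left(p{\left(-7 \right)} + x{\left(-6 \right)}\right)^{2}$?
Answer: $1369$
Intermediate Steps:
$x{\left(G \right)} = 4 - 5 G$ ($x{\left(G \right)} = 4 - G \left(6 - 1\right) = 4 - G 5 = 4 - 5 G$)
$p{\left(R \right)} = 3$
$\left(p{\left(-7 \right)} + x{\left(-6 \right)}\right)^{2} = \left(3 + \left(4 - -30\right)\right)^{2} = \left(3 + \left(4 + 30\right)\right)^{2} = \left(3 + 34\right)^{2} = 37^{2} = 1369$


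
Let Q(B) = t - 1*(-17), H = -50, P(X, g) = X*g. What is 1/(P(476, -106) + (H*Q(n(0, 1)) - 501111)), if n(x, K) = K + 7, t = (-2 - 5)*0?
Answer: -1/552417 ≈ -1.8102e-6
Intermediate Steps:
t = 0 (t = -7*0 = 0)
n(x, K) = 7 + K
Q(B) = 17 (Q(B) = 0 - 1*(-17) = 0 + 17 = 17)
1/(P(476, -106) + (H*Q(n(0, 1)) - 501111)) = 1/(476*(-106) + (-50*17 - 501111)) = 1/(-50456 + (-850 - 501111)) = 1/(-50456 - 501961) = 1/(-552417) = -1/552417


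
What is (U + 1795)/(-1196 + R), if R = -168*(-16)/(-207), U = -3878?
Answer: 143727/83420 ≈ 1.7229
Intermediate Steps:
R = -896/69 (R = 2688*(-1/207) = -896/69 ≈ -12.986)
(U + 1795)/(-1196 + R) = (-3878 + 1795)/(-1196 - 896/69) = -2083/(-83420/69) = -2083*(-69/83420) = 143727/83420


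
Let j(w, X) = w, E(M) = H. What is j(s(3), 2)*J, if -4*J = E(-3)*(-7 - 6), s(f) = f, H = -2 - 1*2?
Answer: -39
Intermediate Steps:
H = -4 (H = -2 - 2 = -4)
E(M) = -4
J = -13 (J = -(-1)*(-7 - 6) = -(-1)*(-13) = -¼*52 = -13)
j(s(3), 2)*J = 3*(-13) = -39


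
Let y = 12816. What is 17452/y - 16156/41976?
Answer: 202743/207548 ≈ 0.97685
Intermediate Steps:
17452/y - 16156/41976 = 17452/12816 - 16156/41976 = 17452*(1/12816) - 16156*1/41976 = 4363/3204 - 4039/10494 = 202743/207548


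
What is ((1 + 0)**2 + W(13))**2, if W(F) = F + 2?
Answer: 256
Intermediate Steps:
W(F) = 2 + F
((1 + 0)**2 + W(13))**2 = ((1 + 0)**2 + (2 + 13))**2 = (1**2 + 15)**2 = (1 + 15)**2 = 16**2 = 256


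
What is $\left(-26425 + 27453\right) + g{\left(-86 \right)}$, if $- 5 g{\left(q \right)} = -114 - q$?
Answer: $\frac{5168}{5} \approx 1033.6$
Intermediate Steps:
$g{\left(q \right)} = \frac{114}{5} + \frac{q}{5}$ ($g{\left(q \right)} = - \frac{-114 - q}{5} = \frac{114}{5} + \frac{q}{5}$)
$\left(-26425 + 27453\right) + g{\left(-86 \right)} = \left(-26425 + 27453\right) + \left(\frac{114}{5} + \frac{1}{5} \left(-86\right)\right) = 1028 + \left(\frac{114}{5} - \frac{86}{5}\right) = 1028 + \frac{28}{5} = \frac{5168}{5}$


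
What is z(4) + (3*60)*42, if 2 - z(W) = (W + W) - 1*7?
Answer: 7561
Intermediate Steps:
z(W) = 9 - 2*W (z(W) = 2 - ((W + W) - 1*7) = 2 - (2*W - 7) = 2 - (-7 + 2*W) = 2 + (7 - 2*W) = 9 - 2*W)
z(4) + (3*60)*42 = (9 - 2*4) + (3*60)*42 = (9 - 8) + 180*42 = 1 + 7560 = 7561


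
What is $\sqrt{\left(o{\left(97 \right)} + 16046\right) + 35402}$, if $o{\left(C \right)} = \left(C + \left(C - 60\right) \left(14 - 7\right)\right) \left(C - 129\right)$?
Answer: $2 \sqrt{10014} \approx 200.14$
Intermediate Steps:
$o{\left(C \right)} = \left(-420 + 8 C\right) \left(-129 + C\right)$ ($o{\left(C \right)} = \left(C + \left(-60 + C\right) 7\right) \left(-129 + C\right) = \left(C + \left(-420 + 7 C\right)\right) \left(-129 + C\right) = \left(-420 + 8 C\right) \left(-129 + C\right)$)
$\sqrt{\left(o{\left(97 \right)} + 16046\right) + 35402} = \sqrt{\left(\left(54180 - 140844 + 8 \cdot 97^{2}\right) + 16046\right) + 35402} = \sqrt{\left(\left(54180 - 140844 + 8 \cdot 9409\right) + 16046\right) + 35402} = \sqrt{\left(\left(54180 - 140844 + 75272\right) + 16046\right) + 35402} = \sqrt{\left(-11392 + 16046\right) + 35402} = \sqrt{4654 + 35402} = \sqrt{40056} = 2 \sqrt{10014}$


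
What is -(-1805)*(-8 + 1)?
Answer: -12635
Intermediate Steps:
-(-1805)*(-8 + 1) = -(-1805)*(-7) = -361*35 = -12635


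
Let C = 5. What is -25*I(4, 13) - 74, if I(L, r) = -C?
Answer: 51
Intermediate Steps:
I(L, r) = -5 (I(L, r) = -1*5 = -5)
-25*I(4, 13) - 74 = -25*(-5) - 74 = 125 - 74 = 51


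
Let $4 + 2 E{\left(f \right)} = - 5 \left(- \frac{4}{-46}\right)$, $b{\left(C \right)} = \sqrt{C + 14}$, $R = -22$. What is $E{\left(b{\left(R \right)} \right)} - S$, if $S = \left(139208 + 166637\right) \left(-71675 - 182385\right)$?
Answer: $\frac{1787168556049}{23} \approx 7.7703 \cdot 10^{10}$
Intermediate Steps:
$S = -77702980700$ ($S = 305845 \left(-254060\right) = -77702980700$)
$b{\left(C \right)} = \sqrt{14 + C}$
$E{\left(f \right)} = - \frac{51}{23}$ ($E{\left(f \right)} = -2 + \frac{\left(-5\right) \left(- \frac{4}{-46}\right)}{2} = -2 + \frac{\left(-5\right) \left(\left(-4\right) \left(- \frac{1}{46}\right)\right)}{2} = -2 + \frac{\left(-5\right) \frac{2}{23}}{2} = -2 + \frac{1}{2} \left(- \frac{10}{23}\right) = -2 - \frac{5}{23} = - \frac{51}{23}$)
$E{\left(b{\left(R \right)} \right)} - S = - \frac{51}{23} - -77702980700 = - \frac{51}{23} + 77702980700 = \frac{1787168556049}{23}$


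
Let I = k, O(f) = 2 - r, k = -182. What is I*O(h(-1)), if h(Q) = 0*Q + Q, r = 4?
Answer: 364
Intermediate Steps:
h(Q) = Q (h(Q) = 0 + Q = Q)
O(f) = -2 (O(f) = 2 - 1*4 = 2 - 4 = -2)
I = -182
I*O(h(-1)) = -182*(-2) = 364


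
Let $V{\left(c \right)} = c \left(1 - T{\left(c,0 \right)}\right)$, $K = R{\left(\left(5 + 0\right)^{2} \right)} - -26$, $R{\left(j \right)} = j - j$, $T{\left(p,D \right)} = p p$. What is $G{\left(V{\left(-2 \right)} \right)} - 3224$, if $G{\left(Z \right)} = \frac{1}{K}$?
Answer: $- \frac{83823}{26} \approx -3224.0$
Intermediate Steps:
$T{\left(p,D \right)} = p^{2}$
$R{\left(j \right)} = 0$
$K = 26$ ($K = 0 - -26 = 0 + 26 = 26$)
$V{\left(c \right)} = c \left(1 - c^{2}\right)$
$G{\left(Z \right)} = \frac{1}{26}$
$G{\left(V{\left(-2 \right)} \right)} - 3224 = \frac{1}{26} - 3224 = - \frac{83823}{26}$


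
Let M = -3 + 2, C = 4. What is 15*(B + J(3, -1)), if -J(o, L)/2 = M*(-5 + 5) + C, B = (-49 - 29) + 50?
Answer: -540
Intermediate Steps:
M = -1
B = -28 (B = -78 + 50 = -28)
J(o, L) = -8 (J(o, L) = -2*(-(-5 + 5) + 4) = -2*(-1*0 + 4) = -2*(0 + 4) = -2*4 = -8)
15*(B + J(3, -1)) = 15*(-28 - 8) = 15*(-36) = -540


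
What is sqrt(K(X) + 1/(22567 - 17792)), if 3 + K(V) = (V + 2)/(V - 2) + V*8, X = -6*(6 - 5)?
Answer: I*sqrt(184228286)/1910 ≈ 7.1063*I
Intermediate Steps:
X = -6 (X = -6*1 = -6)
K(V) = -3 + 8*V + (2 + V)/(-2 + V) (K(V) = -3 + ((V + 2)/(V - 2) + V*8) = -3 + ((2 + V)/(-2 + V) + 8*V) = -3 + (8*V + (2 + V)/(-2 + V)) = -3 + 8*V + (2 + V)/(-2 + V))
sqrt(K(X) + 1/(22567 - 17792)) = sqrt(2*(4 - 9*(-6) + 4*(-6)**2)/(-2 - 6) + 1/(22567 - 17792)) = sqrt(2*(4 + 54 + 4*36)/(-8) + 1/4775) = sqrt(2*(-1/8)*(4 + 54 + 144) + 1/4775) = sqrt(2*(-1/8)*202 + 1/4775) = sqrt(-101/2 + 1/4775) = sqrt(-482273/9550) = I*sqrt(184228286)/1910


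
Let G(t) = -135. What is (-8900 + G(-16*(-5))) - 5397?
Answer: -14432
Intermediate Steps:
(-8900 + G(-16*(-5))) - 5397 = (-8900 - 135) - 5397 = -9035 - 5397 = -14432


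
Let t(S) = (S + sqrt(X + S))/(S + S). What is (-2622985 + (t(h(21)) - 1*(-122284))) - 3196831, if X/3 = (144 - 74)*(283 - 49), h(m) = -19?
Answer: -11395063/2 - sqrt(49121)/38 ≈ -5.6975e+6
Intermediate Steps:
X = 49140 (X = 3*((144 - 74)*(283 - 49)) = 3*(70*234) = 3*16380 = 49140)
t(S) = (S + sqrt(49140 + S))/(2*S) (t(S) = (S + sqrt(49140 + S))/(S + S) = (S + sqrt(49140 + S))/((2*S)) = (S + sqrt(49140 + S))*(1/(2*S)) = (S + sqrt(49140 + S))/(2*S))
(-2622985 + (t(h(21)) - 1*(-122284))) - 3196831 = (-2622985 + ((1/2)*(-19 + sqrt(49140 - 19))/(-19) - 1*(-122284))) - 3196831 = (-2622985 + ((1/2)*(-1/19)*(-19 + sqrt(49121)) + 122284)) - 3196831 = (-2622985 + ((1/2 - sqrt(49121)/38) + 122284)) - 3196831 = (-2622985 + (244569/2 - sqrt(49121)/38)) - 3196831 = (-5001401/2 - sqrt(49121)/38) - 3196831 = -11395063/2 - sqrt(49121)/38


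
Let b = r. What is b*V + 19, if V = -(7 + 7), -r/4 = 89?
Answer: 5003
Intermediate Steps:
r = -356 (r = -4*89 = -356)
b = -356
V = -14 (V = -1*14 = -14)
b*V + 19 = -356*(-14) + 19 = 4984 + 19 = 5003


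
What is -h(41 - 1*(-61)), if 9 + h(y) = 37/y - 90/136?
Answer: 1897/204 ≈ 9.2990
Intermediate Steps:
h(y) = -657/68 + 37/y (h(y) = -9 + (37/y - 90/136) = -9 + (37/y - 90*1/136) = -9 + (37/y - 45/68) = -9 + (-45/68 + 37/y) = -657/68 + 37/y)
-h(41 - 1*(-61)) = -(-657/68 + 37/(41 - 1*(-61))) = -(-657/68 + 37/(41 + 61)) = -(-657/68 + 37/102) = -1*(-1897/204) = 1897/204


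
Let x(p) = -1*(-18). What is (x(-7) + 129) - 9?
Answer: 138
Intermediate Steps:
x(p) = 18
(x(-7) + 129) - 9 = (18 + 129) - 9 = 147 - 9 = 138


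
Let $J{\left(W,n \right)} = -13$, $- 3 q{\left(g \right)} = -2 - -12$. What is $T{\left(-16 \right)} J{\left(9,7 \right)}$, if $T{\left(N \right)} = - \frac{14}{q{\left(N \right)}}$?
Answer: $- \frac{273}{5} \approx -54.6$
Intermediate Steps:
$q{\left(g \right)} = - \frac{10}{3}$ ($q{\left(g \right)} = - \frac{-2 - -12}{3} = - \frac{-2 + 12}{3} = \left(- \frac{1}{3}\right) 10 = - \frac{10}{3}$)
$T{\left(N \right)} = \frac{21}{5}$ ($T{\left(N \right)} = - \frac{14}{- \frac{10}{3}} = \left(-14\right) \left(- \frac{3}{10}\right) = \frac{21}{5}$)
$T{\left(-16 \right)} J{\left(9,7 \right)} = \frac{21}{5} \left(-13\right) = - \frac{273}{5}$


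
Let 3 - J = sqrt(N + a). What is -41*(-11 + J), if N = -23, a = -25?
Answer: 328 + 164*I*sqrt(3) ≈ 328.0 + 284.06*I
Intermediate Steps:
J = 3 - 4*I*sqrt(3) (J = 3 - sqrt(-23 - 25) = 3 - sqrt(-48) = 3 - 4*I*sqrt(3) ≈ 3.0 - 6.9282*I)
-41*(-11 + J) = -41*(-11 + (3 - 4*I*sqrt(3))) = -41*(-8 - 4*I*sqrt(3)) = 328 + 164*I*sqrt(3)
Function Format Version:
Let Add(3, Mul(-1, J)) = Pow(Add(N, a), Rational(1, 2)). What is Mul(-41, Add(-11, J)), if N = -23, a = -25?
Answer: Add(328, Mul(164, I, Pow(3, Rational(1, 2)))) ≈ Add(328.00, Mul(284.06, I))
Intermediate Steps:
J = Add(3, Mul(-4, I, Pow(3, Rational(1, 2)))) (J = Add(3, Mul(-1, Pow(Add(-23, -25), Rational(1, 2)))) = Add(3, Mul(-1, Pow(-48, Rational(1, 2)))) = Add(3, Mul(-1, Mul(4, I, Pow(3, Rational(1, 2))))) = Add(3, Mul(-4, I, Pow(3, Rational(1, 2)))) ≈ Add(3.0000, Mul(-6.9282, I)))
Mul(-41, Add(-11, J)) = Mul(-41, Add(-11, Add(3, Mul(-4, I, Pow(3, Rational(1, 2)))))) = Mul(-41, Add(-8, Mul(-4, I, Pow(3, Rational(1, 2))))) = Add(328, Mul(164, I, Pow(3, Rational(1, 2))))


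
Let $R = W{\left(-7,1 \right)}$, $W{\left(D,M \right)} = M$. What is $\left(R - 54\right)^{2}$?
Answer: $2809$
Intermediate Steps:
$R = 1$
$\left(R - 54\right)^{2} = \left(1 - 54\right)^{2} = \left(-53\right)^{2} = 2809$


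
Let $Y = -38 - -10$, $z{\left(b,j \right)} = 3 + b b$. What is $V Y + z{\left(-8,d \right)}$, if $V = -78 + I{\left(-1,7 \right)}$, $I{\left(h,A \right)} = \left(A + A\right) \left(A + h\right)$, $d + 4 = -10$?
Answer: $-101$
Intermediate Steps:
$d = -14$ ($d = -4 - 10 = -14$)
$z{\left(b,j \right)} = 3 + b^{2}$
$I{\left(h,A \right)} = 2 A \left(A + h\right)$
$Y = -28$ ($Y = -38 + 10 = -28$)
$V = 6$ ($V = -78 + 2 \cdot 7 \left(7 - 1\right) = -78 + 2 \cdot 7 \cdot 6 = -78 + 84 = 6$)
$V Y + z{\left(-8,d \right)} = 6 \left(-28\right) + \left(3 + \left(-8\right)^{2}\right) = -168 + \left(3 + 64\right) = -168 + 67 = -101$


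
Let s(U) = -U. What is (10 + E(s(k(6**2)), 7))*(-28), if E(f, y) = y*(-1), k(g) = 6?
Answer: -84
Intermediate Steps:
E(f, y) = -y
(10 + E(s(k(6**2)), 7))*(-28) = (10 - 1*7)*(-28) = (10 - 7)*(-28) = 3*(-28) = -84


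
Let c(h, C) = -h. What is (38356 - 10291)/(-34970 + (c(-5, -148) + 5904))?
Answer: -9355/9687 ≈ -0.96573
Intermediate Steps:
(38356 - 10291)/(-34970 + (c(-5, -148) + 5904)) = (38356 - 10291)/(-34970 + (-1*(-5) + 5904)) = 28065/(-34970 + (5 + 5904)) = 28065/(-34970 + 5909) = 28065/(-29061) = 28065*(-1/29061) = -9355/9687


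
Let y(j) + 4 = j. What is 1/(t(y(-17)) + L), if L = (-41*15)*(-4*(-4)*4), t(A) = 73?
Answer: -1/39287 ≈ -2.5454e-5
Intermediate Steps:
y(j) = -4 + j
L = -39360 (L = -9840*4 = -615*64 = -39360)
1/(t(y(-17)) + L) = 1/(73 - 39360) = 1/(-39287) = -1/39287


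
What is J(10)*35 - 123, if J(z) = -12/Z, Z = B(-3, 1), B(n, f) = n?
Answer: 17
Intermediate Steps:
Z = -3
J(z) = 4 (J(z) = -12/(-3) = -12*(-1/3) = 4)
J(10)*35 - 123 = 4*35 - 123 = 140 - 123 = 17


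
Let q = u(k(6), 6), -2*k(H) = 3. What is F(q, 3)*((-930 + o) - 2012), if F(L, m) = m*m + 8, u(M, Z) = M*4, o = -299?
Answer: -55097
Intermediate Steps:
k(H) = -3/2 (k(H) = -1/2*3 = -3/2)
u(M, Z) = 4*M
q = -6 (q = 4*(-3/2) = -6)
F(L, m) = 8 + m**2 (F(L, m) = m**2 + 8 = 8 + m**2)
F(q, 3)*((-930 + o) - 2012) = (8 + 3**2)*((-930 - 299) - 2012) = (8 + 9)*(-1229 - 2012) = 17*(-3241) = -55097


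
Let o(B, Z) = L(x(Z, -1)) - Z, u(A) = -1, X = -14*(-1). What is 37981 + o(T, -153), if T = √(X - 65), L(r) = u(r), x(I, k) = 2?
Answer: 38133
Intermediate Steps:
X = 14
L(r) = -1
T = I*√51 (T = √(14 - 65) = √(-51) = I*√51 ≈ 7.1414*I)
o(B, Z) = -1 - Z
37981 + o(T, -153) = 37981 + (-1 - 1*(-153)) = 37981 + (-1 + 153) = 37981 + 152 = 38133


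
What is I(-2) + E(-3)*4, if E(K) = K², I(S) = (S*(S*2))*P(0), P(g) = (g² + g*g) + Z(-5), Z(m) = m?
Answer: -4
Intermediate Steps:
P(g) = -5 + 2*g² (P(g) = (g² + g*g) - 5 = (g² + g²) - 5 = 2*g² - 5 = -5 + 2*g²)
I(S) = -10*S² (I(S) = (S*(S*2))*(-5 + 2*0²) = (S*(2*S))*(-5 + 2*0) = (2*S²)*(-5 + 0) = (2*S²)*(-5) = -10*S²)
I(-2) + E(-3)*4 = -10*(-2)² + (-3)²*4 = -10*4 + 9*4 = -40 + 36 = -4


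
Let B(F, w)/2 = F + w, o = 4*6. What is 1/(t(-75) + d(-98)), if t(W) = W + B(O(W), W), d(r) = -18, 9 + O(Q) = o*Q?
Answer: -1/3861 ≈ -0.00025900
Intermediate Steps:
o = 24
O(Q) = -9 + 24*Q
B(F, w) = 2*F + 2*w (B(F, w) = 2*(F + w) = 2*F + 2*w)
t(W) = -18 + 51*W (t(W) = W + (2*(-9 + 24*W) + 2*W) = W + ((-18 + 48*W) + 2*W) = W + (-18 + 50*W) = -18 + 51*W)
1/(t(-75) + d(-98)) = 1/((-18 + 51*(-75)) - 18) = 1/((-18 - 3825) - 18) = 1/(-3843 - 18) = 1/(-3861) = -1/3861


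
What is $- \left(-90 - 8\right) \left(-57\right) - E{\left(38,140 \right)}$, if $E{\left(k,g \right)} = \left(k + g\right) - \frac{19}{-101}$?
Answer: $- \frac{582183}{101} \approx -5764.2$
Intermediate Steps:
$E{\left(k,g \right)} = \frac{19}{101} + g + k$ ($E{\left(k,g \right)} = \left(g + k\right) - - \frac{19}{101} = \left(g + k\right) + \frac{19}{101} = \frac{19}{101} + g + k$)
$- \left(-90 - 8\right) \left(-57\right) - E{\left(38,140 \right)} = - \left(-90 - 8\right) \left(-57\right) - \left(\frac{19}{101} + 140 + 38\right) = - \left(-98\right) \left(-57\right) - \frac{17997}{101} = \left(-1\right) 5586 - \frac{17997}{101} = -5586 - \frac{17997}{101} = - \frac{582183}{101}$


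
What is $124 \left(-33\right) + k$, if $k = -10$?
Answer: $-4102$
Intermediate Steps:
$124 \left(-33\right) + k = 124 \left(-33\right) - 10 = -4092 - 10 = -4102$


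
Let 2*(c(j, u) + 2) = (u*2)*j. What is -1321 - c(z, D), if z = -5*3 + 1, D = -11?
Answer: -1473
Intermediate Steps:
z = -14 (z = -15 + 1 = -14)
c(j, u) = -2 + j*u (c(j, u) = -2 + ((u*2)*j)/2 = -2 + ((2*u)*j)/2 = -2 + (2*j*u)/2 = -2 + j*u)
-1321 - c(z, D) = -1321 - (-2 - 14*(-11)) = -1321 - (-2 + 154) = -1321 - 1*152 = -1321 - 152 = -1473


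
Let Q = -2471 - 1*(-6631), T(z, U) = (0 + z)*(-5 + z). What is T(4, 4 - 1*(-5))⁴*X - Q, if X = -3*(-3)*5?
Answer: 7360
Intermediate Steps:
T(z, U) = z*(-5 + z)
X = 45 (X = 9*5 = 45)
Q = 4160 (Q = -2471 + 6631 = 4160)
T(4, 4 - 1*(-5))⁴*X - Q = (4*(-5 + 4))⁴*45 - 1*4160 = (4*(-1))⁴*45 - 4160 = (-4)⁴*45 - 4160 = 256*45 - 4160 = 11520 - 4160 = 7360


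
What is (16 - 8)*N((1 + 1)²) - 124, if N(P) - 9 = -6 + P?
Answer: -68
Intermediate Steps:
N(P) = 3 + P (N(P) = 9 + (-6 + P) = 3 + P)
(16 - 8)*N((1 + 1)²) - 124 = (16 - 8)*(3 + (1 + 1)²) - 124 = 8*(3 + 2²) - 124 = 8*(3 + 4) - 124 = 8*7 - 124 = 56 - 124 = -68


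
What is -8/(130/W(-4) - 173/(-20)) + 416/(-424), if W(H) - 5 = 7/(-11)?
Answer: -290756/244489 ≈ -1.1892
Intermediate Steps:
W(H) = 48/11 (W(H) = 5 + 7/(-11) = 5 + 7*(-1/11) = 5 - 7/11 = 48/11)
-8/(130/W(-4) - 173/(-20)) + 416/(-424) = -8/(130/(48/11) - 173/(-20)) + 416/(-424) = -8/(130*(11/48) - 173*(-1/20)) + 416*(-1/424) = -8/(715/24 + 173/20) - 52/53 = -8/4613/120 - 52/53 = -8*120/4613 - 52/53 = -960/4613 - 52/53 = -290756/244489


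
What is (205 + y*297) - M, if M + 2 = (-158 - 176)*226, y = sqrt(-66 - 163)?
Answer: 75691 + 297*I*sqrt(229) ≈ 75691.0 + 4494.4*I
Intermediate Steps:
y = I*sqrt(229) (y = sqrt(-229) = I*sqrt(229) ≈ 15.133*I)
M = -75486 (M = -2 + (-158 - 176)*226 = -2 - 334*226 = -2 - 75484 = -75486)
(205 + y*297) - M = (205 + (I*sqrt(229))*297) - 1*(-75486) = (205 + 297*I*sqrt(229)) + 75486 = 75691 + 297*I*sqrt(229)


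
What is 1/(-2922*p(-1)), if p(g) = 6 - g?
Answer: -1/20454 ≈ -4.8890e-5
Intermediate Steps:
1/(-2922*p(-1)) = 1/(-2922*(6 - 1*(-1))) = 1/(-2922*(6 + 1)) = 1/(-2922*7) = 1/(-20454) = -1/20454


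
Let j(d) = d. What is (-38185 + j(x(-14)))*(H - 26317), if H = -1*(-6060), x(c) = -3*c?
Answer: 772662751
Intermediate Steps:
H = 6060
(-38185 + j(x(-14)))*(H - 26317) = (-38185 - 3*(-14))*(6060 - 26317) = (-38185 + 42)*(-20257) = -38143*(-20257) = 772662751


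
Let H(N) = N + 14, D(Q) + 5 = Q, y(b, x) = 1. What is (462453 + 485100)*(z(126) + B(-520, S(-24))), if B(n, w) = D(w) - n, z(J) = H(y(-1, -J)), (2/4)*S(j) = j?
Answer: 456720546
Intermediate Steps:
S(j) = 2*j
D(Q) = -5 + Q
H(N) = 14 + N
z(J) = 15 (z(J) = 14 + 1 = 15)
B(n, w) = -5 + w - n (B(n, w) = (-5 + w) - n = -5 + w - n)
(462453 + 485100)*(z(126) + B(-520, S(-24))) = (462453 + 485100)*(15 + (-5 + 2*(-24) - 1*(-520))) = 947553*(15 + (-5 - 48 + 520)) = 947553*(15 + 467) = 947553*482 = 456720546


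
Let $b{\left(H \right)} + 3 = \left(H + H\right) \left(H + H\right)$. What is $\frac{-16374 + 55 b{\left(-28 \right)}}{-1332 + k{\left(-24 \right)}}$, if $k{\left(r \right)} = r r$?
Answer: $- \frac{155941}{756} \approx -206.27$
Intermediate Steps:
$b{\left(H \right)} = -3 + 4 H^{2}$ ($b{\left(H \right)} = -3 + \left(H + H\right) \left(H + H\right) = -3 + 2 H 2 H = -3 + 4 H^{2}$)
$k{\left(r \right)} = r^{2}$
$\frac{-16374 + 55 b{\left(-28 \right)}}{-1332 + k{\left(-24 \right)}} = \frac{-16374 + 55 \left(-3 + 4 \left(-28\right)^{2}\right)}{-1332 + \left(-24\right)^{2}} = \frac{-16374 + 55 \left(-3 + 4 \cdot 784\right)}{-1332 + 576} = \frac{-16374 + 55 \left(-3 + 3136\right)}{-756} = \left(-16374 + 55 \cdot 3133\right) \left(- \frac{1}{756}\right) = \left(-16374 + 172315\right) \left(- \frac{1}{756}\right) = 155941 \left(- \frac{1}{756}\right) = - \frac{155941}{756}$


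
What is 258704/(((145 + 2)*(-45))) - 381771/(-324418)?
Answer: -81402819107/2146025070 ≈ -37.932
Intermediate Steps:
258704/(((145 + 2)*(-45))) - 381771/(-324418) = 258704/((147*(-45))) - 381771*(-1/324418) = 258704/(-6615) + 381771/324418 = 258704*(-1/6615) + 381771/324418 = -258704/6615 + 381771/324418 = -81402819107/2146025070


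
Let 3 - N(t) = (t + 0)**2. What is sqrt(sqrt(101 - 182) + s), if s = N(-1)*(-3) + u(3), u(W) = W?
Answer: sqrt(-3 + 9*I) ≈ 1.8009 + 2.4987*I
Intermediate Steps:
N(t) = 3 - t**2 (N(t) = 3 - (t + 0)**2 = 3 - t**2)
s = -3 (s = (3 - 1*(-1)**2)*(-3) + 3 = (3 - 1*1)*(-3) + 3 = (3 - 1)*(-3) + 3 = 2*(-3) + 3 = -6 + 3 = -3)
sqrt(sqrt(101 - 182) + s) = sqrt(sqrt(101 - 182) - 3) = sqrt(sqrt(-81) - 3) = sqrt(9*I - 3) = sqrt(-3 + 9*I)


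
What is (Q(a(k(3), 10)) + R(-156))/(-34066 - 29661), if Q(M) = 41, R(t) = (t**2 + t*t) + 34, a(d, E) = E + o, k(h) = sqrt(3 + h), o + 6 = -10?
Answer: -48747/63727 ≈ -0.76493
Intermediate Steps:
o = -16 (o = -6 - 10 = -16)
a(d, E) = -16 + E (a(d, E) = E - 16 = -16 + E)
R(t) = 34 + 2*t**2 (R(t) = (t**2 + t**2) + 34 = 2*t**2 + 34 = 34 + 2*t**2)
(Q(a(k(3), 10)) + R(-156))/(-34066 - 29661) = (41 + (34 + 2*(-156)**2))/(-34066 - 29661) = (41 + (34 + 2*24336))/(-63727) = (41 + (34 + 48672))*(-1/63727) = (41 + 48706)*(-1/63727) = 48747*(-1/63727) = -48747/63727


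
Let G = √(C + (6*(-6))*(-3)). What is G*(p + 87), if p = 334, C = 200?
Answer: 842*√77 ≈ 7388.5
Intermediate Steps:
G = 2*√77 (G = √(200 + (6*(-6))*(-3)) = √(200 - 36*(-3)) = √(200 + 108) = √308 = 2*√77 ≈ 17.550)
G*(p + 87) = (2*√77)*(334 + 87) = (2*√77)*421 = 842*√77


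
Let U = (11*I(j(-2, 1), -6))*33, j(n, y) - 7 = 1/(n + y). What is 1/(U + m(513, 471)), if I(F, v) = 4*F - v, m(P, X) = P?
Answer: 1/11403 ≈ 8.7696e-5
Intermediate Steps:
j(n, y) = 7 + 1/(n + y)
I(F, v) = -v + 4*F
U = 10890 (U = (11*(-1*(-6) + 4*((1 + 7*(-2) + 7*1)/(-2 + 1))))*33 = (11*(6 + 4*((1 - 14 + 7)/(-1))))*33 = (11*(6 + 4*(-1*(-6))))*33 = (11*(6 + 4*6))*33 = (11*(6 + 24))*33 = (11*30)*33 = 330*33 = 10890)
1/(U + m(513, 471)) = 1/(10890 + 513) = 1/11403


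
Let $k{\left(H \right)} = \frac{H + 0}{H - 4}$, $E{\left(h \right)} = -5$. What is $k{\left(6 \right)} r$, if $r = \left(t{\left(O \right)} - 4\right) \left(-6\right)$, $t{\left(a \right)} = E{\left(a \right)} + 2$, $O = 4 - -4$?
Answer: $126$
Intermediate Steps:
$k{\left(H \right)} = \frac{H}{-4 + H}$
$O = 8$ ($O = 4 + 4 = 8$)
$t{\left(a \right)} = -3$ ($t{\left(a \right)} = -5 + 2 = -3$)
$r = 42$ ($r = \left(-3 - 4\right) \left(-6\right) = \left(-7\right) \left(-6\right) = 42$)
$k{\left(6 \right)} r = \frac{6}{-4 + 6} \cdot 42 = \frac{6}{2} \cdot 42 = 6 \cdot \frac{1}{2} \cdot 42 = 3 \cdot 42 = 126$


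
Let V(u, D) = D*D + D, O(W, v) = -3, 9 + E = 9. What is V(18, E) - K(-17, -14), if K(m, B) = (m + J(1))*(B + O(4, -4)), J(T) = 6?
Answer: -187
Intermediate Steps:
E = 0 (E = -9 + 9 = 0)
V(u, D) = D + D² (V(u, D) = D² + D = D + D²)
K(m, B) = (-3 + B)*(6 + m) (K(m, B) = (m + 6)*(B - 3) = (6 + m)*(-3 + B) = (-3 + B)*(6 + m))
V(18, E) - K(-17, -14) = 0*(1 + 0) - (-18 - 3*(-17) + 6*(-14) - 14*(-17)) = 0*1 - (-18 + 51 - 84 + 238) = 0 - 1*187 = 0 - 187 = -187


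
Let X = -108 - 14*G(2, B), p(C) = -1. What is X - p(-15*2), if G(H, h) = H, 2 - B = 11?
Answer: -135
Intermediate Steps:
B = -9 (B = 2 - 1*11 = 2 - 11 = -9)
X = -136 (X = -108 - 14*2 = -108 - 28 = -136)
X - p(-15*2) = -136 - 1*(-1) = -136 + 1 = -135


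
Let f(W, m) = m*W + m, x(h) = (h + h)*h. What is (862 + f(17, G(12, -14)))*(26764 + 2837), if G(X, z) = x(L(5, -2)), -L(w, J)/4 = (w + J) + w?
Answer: 1116727326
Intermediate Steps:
L(w, J) = -8*w - 4*J (L(w, J) = -4*((w + J) + w) = -4*((J + w) + w) = -4*(J + 2*w) = -8*w - 4*J)
x(h) = 2*h² (x(h) = (2*h)*h = 2*h²)
G(X, z) = 2048 (G(X, z) = 2*(-8*5 - 4*(-2))² = 2*(-40 + 8)² = 2*(-32)² = 2*1024 = 2048)
f(W, m) = m + W*m (f(W, m) = W*m + m = m + W*m)
(862 + f(17, G(12, -14)))*(26764 + 2837) = (862 + 2048*(1 + 17))*(26764 + 2837) = (862 + 2048*18)*29601 = (862 + 36864)*29601 = 37726*29601 = 1116727326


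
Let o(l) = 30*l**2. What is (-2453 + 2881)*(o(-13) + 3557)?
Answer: 3692356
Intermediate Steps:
(-2453 + 2881)*(o(-13) + 3557) = (-2453 + 2881)*(30*(-13)**2 + 3557) = 428*(30*169 + 3557) = 428*(5070 + 3557) = 428*8627 = 3692356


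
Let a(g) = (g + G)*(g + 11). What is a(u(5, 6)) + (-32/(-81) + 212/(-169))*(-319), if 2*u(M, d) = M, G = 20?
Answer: 31642999/54756 ≈ 577.89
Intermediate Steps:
u(M, d) = M/2
a(g) = (11 + g)*(20 + g) (a(g) = (g + 20)*(g + 11) = (20 + g)*(11 + g) = (11 + g)*(20 + g))
a(u(5, 6)) + (-32/(-81) + 212/(-169))*(-319) = (220 + ((½)*5)² + 31*((½)*5)) + (-32/(-81) + 212/(-169))*(-319) = (220 + (5/2)² + 31*(5/2)) + (-32*(-1/81) + 212*(-1/169))*(-319) = (220 + 25/4 + 155/2) + (32/81 - 212/169)*(-319) = 1215/4 - 11764/13689*(-319) = 1215/4 + 3752716/13689 = 31642999/54756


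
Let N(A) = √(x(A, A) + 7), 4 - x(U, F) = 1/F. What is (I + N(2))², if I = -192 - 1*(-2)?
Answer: (380 - √42)²/4 ≈ 34879.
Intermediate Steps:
x(U, F) = 4 - 1/F
N(A) = √(11 - 1/A) (N(A) = √((4 - 1/A) + 7) = √(11 - 1/A))
I = -190 (I = -192 + 2 = -190)
(I + N(2))² = (-190 + √(11 - 1/2))² = (-190 + √(11 - 1*½))² = (-190 + √(11 - ½))² = (-190 + √(21/2))² = (-190 + √42/2)²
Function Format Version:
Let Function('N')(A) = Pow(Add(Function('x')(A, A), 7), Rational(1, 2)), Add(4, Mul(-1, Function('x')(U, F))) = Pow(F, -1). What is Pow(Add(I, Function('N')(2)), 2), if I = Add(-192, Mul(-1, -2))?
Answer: Mul(Rational(1, 4), Pow(Add(380, Mul(-1, Pow(42, Rational(1, 2)))), 2)) ≈ 34879.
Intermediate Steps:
Function('x')(U, F) = Add(4, Mul(-1, Pow(F, -1)))
Function('N')(A) = Pow(Add(11, Mul(-1, Pow(A, -1))), Rational(1, 2)) (Function('N')(A) = Pow(Add(Add(4, Mul(-1, Pow(A, -1))), 7), Rational(1, 2)) = Pow(Add(11, Mul(-1, Pow(A, -1))), Rational(1, 2)))
I = -190 (I = Add(-192, 2) = -190)
Pow(Add(I, Function('N')(2)), 2) = Pow(Add(-190, Pow(Add(11, Mul(-1, Pow(2, -1))), Rational(1, 2))), 2) = Pow(Add(-190, Pow(Add(11, Mul(-1, Rational(1, 2))), Rational(1, 2))), 2) = Pow(Add(-190, Pow(Add(11, Rational(-1, 2)), Rational(1, 2))), 2) = Pow(Add(-190, Pow(Rational(21, 2), Rational(1, 2))), 2) = Pow(Add(-190, Mul(Rational(1, 2), Pow(42, Rational(1, 2)))), 2)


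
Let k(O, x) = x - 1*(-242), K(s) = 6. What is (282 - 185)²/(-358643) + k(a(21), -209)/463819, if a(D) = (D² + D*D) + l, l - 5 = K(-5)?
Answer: -4352237752/166345437617 ≈ -0.026164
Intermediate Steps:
l = 11 (l = 5 + 6 = 11)
a(D) = 11 + 2*D² (a(D) = (D² + D*D) + 11 = (D² + D²) + 11 = 2*D² + 11 = 11 + 2*D²)
k(O, x) = 242 + x (k(O, x) = x + 242 = 242 + x)
(282 - 185)²/(-358643) + k(a(21), -209)/463819 = (282 - 185)²/(-358643) + (242 - 209)/463819 = 97²*(-1/358643) + 33*(1/463819) = 9409*(-1/358643) + 33/463819 = -9409/358643 + 33/463819 = -4352237752/166345437617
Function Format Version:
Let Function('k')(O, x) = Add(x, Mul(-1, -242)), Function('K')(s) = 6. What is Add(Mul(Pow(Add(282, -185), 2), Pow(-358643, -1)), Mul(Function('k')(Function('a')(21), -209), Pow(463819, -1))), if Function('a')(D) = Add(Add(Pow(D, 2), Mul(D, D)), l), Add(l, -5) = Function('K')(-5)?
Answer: Rational(-4352237752, 166345437617) ≈ -0.026164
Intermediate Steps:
l = 11 (l = Add(5, 6) = 11)
Function('a')(D) = Add(11, Mul(2, Pow(D, 2))) (Function('a')(D) = Add(Add(Pow(D, 2), Mul(D, D)), 11) = Add(Add(Pow(D, 2), Pow(D, 2)), 11) = Add(Mul(2, Pow(D, 2)), 11) = Add(11, Mul(2, Pow(D, 2))))
Function('k')(O, x) = Add(242, x) (Function('k')(O, x) = Add(x, 242) = Add(242, x))
Add(Mul(Pow(Add(282, -185), 2), Pow(-358643, -1)), Mul(Function('k')(Function('a')(21), -209), Pow(463819, -1))) = Add(Mul(Pow(Add(282, -185), 2), Pow(-358643, -1)), Mul(Add(242, -209), Pow(463819, -1))) = Add(Mul(Pow(97, 2), Rational(-1, 358643)), Mul(33, Rational(1, 463819))) = Add(Mul(9409, Rational(-1, 358643)), Rational(33, 463819)) = Add(Rational(-9409, 358643), Rational(33, 463819)) = Rational(-4352237752, 166345437617)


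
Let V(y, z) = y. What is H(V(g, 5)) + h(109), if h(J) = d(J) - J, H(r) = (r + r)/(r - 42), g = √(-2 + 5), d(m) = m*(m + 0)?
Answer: 6910162/587 - 28*√3/587 ≈ 11772.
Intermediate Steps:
d(m) = m² (d(m) = m*m = m²)
g = √3 ≈ 1.7320
H(r) = 2*r/(-42 + r) (H(r) = (2*r)/(-42 + r) = 2*r/(-42 + r))
h(J) = J² - J
H(V(g, 5)) + h(109) = 2*√3/(-42 + √3) + 109*(-1 + 109) = 2*√3/(-42 + √3) + 109*108 = 2*√3/(-42 + √3) + 11772 = 11772 + 2*√3/(-42 + √3)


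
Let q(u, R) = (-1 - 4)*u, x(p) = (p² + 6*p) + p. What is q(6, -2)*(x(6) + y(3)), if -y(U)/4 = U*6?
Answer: -180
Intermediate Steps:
x(p) = p² + 7*p
q(u, R) = -5*u
y(U) = -24*U (y(U) = -4*U*6 = -24*U)
q(6, -2)*(x(6) + y(3)) = (-5*6)*(6*(7 + 6) - 24*3) = -30*(6*13 - 72) = -30*(78 - 72) = -30*6 = -180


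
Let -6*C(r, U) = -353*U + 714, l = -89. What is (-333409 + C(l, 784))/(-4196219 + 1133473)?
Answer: 431104/4594119 ≈ 0.093838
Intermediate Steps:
C(r, U) = -119 + 353*U/6 (C(r, U) = -(-353*U + 714)/6 = -(714 - 353*U)/6 = -119 + 353*U/6)
(-333409 + C(l, 784))/(-4196219 + 1133473) = (-333409 + (-119 + (353/6)*784))/(-4196219 + 1133473) = (-333409 + (-119 + 138376/3))/(-3062746) = (-333409 + 138019/3)*(-1/3062746) = -862208/3*(-1/3062746) = 431104/4594119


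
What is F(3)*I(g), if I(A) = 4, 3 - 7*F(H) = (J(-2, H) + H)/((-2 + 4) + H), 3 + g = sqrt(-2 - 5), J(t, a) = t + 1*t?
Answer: 64/35 ≈ 1.8286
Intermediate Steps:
J(t, a) = 2*t (J(t, a) = t + t = 2*t)
g = -3 + I*sqrt(7) (g = -3 + sqrt(-2 - 5) = -3 + sqrt(-7) = -3 + I*sqrt(7) ≈ -3.0 + 2.6458*I)
F(H) = 3/7 - (-4 + H)/(7*(2 + H)) (F(H) = 3/7 - (2*(-2) + H)/(7*((-2 + 4) + H)) = 3/7 - (-4 + H)/(7*(2 + H)))
F(3)*I(g) = (2*(5 + 3)/(7*(2 + 3)))*4 = ((2/7)*8/5)*4 = ((2/7)*(1/5)*8)*4 = (16/35)*4 = 64/35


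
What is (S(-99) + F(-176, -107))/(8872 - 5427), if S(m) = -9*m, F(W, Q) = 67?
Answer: 958/3445 ≈ 0.27808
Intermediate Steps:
(S(-99) + F(-176, -107))/(8872 - 5427) = (-9*(-99) + 67)/(8872 - 5427) = (891 + 67)/3445 = 958*(1/3445) = 958/3445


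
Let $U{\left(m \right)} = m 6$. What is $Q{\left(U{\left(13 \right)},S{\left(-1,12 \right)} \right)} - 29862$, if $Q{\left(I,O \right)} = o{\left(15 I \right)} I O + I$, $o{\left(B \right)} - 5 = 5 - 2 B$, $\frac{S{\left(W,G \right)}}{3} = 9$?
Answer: $-4936764$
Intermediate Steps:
$S{\left(W,G \right)} = 27$ ($S{\left(W,G \right)} = 3 \cdot 9 = 27$)
$o{\left(B \right)} = 10 - 2 B$ ($o{\left(B \right)} = 5 - \left(-5 + 2 B\right) = 10 - 2 B$)
$U{\left(m \right)} = 6 m$
$Q{\left(I,O \right)} = I + I O \left(10 - 30 I\right)$ ($Q{\left(I,O \right)} = \left(10 - 2 \cdot 15 I\right) I O + I = \left(10 - 30 I\right) I O + I = I \left(10 - 30 I\right) O + I = I O \left(10 - 30 I\right) + I = I + I O \left(10 - 30 I\right)$)
$Q{\left(U{\left(13 \right)},S{\left(-1,12 \right)} \right)} - 29862 = 6 \cdot 13 \left(1 + 10 \cdot 27 - 30 \cdot 6 \cdot 13 \cdot 27\right) - 29862 = 78 \left(1 + 270 - 2340 \cdot 27\right) - 29862 = 78 \left(1 + 270 - 63180\right) - 29862 = 78 \left(-62909\right) - 29862 = -4906902 - 29862 = -4936764$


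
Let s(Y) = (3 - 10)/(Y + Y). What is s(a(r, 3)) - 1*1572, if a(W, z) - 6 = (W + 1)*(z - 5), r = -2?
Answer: -25159/16 ≈ -1572.4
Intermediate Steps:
a(W, z) = 6 + (1 + W)*(-5 + z) (a(W, z) = 6 + (W + 1)*(z - 5) = 6 + (1 + W)*(-5 + z))
s(Y) = -7/(2*Y) (s(Y) = -7*1/(2*Y) = -7/(2*Y))
s(a(r, 3)) - 1*1572 = -7/(2*(1 + 3 - 5*(-2) - 2*3)) - 1*1572 = -7/(2*(1 + 3 + 10 - 6)) - 1572 = -7/2/8 - 1572 = -7/2*1/8 - 1572 = -7/16 - 1572 = -25159/16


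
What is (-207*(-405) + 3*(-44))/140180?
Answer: 83703/140180 ≈ 0.59711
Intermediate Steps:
(-207*(-405) + 3*(-44))/140180 = (83835 - 132)*(1/140180) = 83703*(1/140180) = 83703/140180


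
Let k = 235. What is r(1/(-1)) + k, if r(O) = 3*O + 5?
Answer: 237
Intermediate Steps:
r(O) = 5 + 3*O
r(1/(-1)) + k = (5 + 3/(-1)) + 235 = (5 + 3*(-1)) + 235 = (5 - 3) + 235 = 2 + 235 = 237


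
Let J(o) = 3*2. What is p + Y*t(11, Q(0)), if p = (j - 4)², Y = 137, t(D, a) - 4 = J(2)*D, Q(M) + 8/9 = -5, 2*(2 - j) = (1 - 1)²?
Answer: 9594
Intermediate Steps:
j = 2 (j = 2 - (1 - 1)²/2 = 2 - ½*0² = 2 - ½*0 = 2 + 0 = 2)
J(o) = 6
Q(M) = -53/9 (Q(M) = -8/9 - 5 = -53/9)
t(D, a) = 4 + 6*D
p = 4 (p = (2 - 4)² = (-2)² = 4)
p + Y*t(11, Q(0)) = 4 + 137*(4 + 6*11) = 4 + 137*(4 + 66) = 4 + 137*70 = 4 + 9590 = 9594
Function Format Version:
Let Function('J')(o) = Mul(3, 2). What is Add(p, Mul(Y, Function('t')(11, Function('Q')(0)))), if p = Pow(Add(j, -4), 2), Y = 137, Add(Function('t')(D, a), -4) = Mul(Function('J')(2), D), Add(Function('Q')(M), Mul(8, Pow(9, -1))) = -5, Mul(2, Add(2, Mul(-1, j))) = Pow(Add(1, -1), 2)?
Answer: 9594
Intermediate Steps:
j = 2 (j = Add(2, Mul(Rational(-1, 2), Pow(Add(1, -1), 2))) = Add(2, Mul(Rational(-1, 2), Pow(0, 2))) = Add(2, Mul(Rational(-1, 2), 0)) = Add(2, 0) = 2)
Function('J')(o) = 6
Function('Q')(M) = Rational(-53, 9) (Function('Q')(M) = Add(Rational(-8, 9), -5) = Rational(-53, 9))
Function('t')(D, a) = Add(4, Mul(6, D))
p = 4 (p = Pow(Add(2, -4), 2) = Pow(-2, 2) = 4)
Add(p, Mul(Y, Function('t')(11, Function('Q')(0)))) = Add(4, Mul(137, Add(4, Mul(6, 11)))) = Add(4, Mul(137, Add(4, 66))) = Add(4, Mul(137, 70)) = Add(4, 9590) = 9594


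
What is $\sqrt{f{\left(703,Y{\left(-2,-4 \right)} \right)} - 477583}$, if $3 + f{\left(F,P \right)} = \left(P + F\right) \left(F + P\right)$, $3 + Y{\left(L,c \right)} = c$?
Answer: $\sqrt{6830} \approx 82.644$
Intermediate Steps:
$Y{\left(L,c \right)} = -3 + c$
$f{\left(F,P \right)} = -3 + \left(F + P\right)^{2}$ ($f{\left(F,P \right)} = -3 + \left(P + F\right) \left(F + P\right) = -3 + \left(F + P\right) \left(F + P\right) = -3 + \left(F + P\right)^{2}$)
$\sqrt{f{\left(703,Y{\left(-2,-4 \right)} \right)} - 477583} = \sqrt{\left(-3 + \left(703 - 7\right)^{2}\right) - 477583} = \sqrt{\left(-3 + 696^{2}\right) - 477583} = \sqrt{\left(-3 + 484416\right) - 477583} = \sqrt{484413 - 477583} = \sqrt{6830}$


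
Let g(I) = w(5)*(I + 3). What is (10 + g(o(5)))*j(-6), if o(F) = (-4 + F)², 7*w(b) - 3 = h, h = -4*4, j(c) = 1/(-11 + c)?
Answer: -18/119 ≈ -0.15126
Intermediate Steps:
h = -16
w(b) = -13/7 (w(b) = 3/7 + (⅐)*(-16) = 3/7 - 16/7 = -13/7)
g(I) = -39/7 - 13*I/7 (g(I) = -13*(I + 3)/7 = -13*(3 + I)/7 = -39/7 - 13*I/7)
(10 + g(o(5)))*j(-6) = (10 + (-39/7 - 13*(-4 + 5)²/7))/(-11 - 6) = (10 + (-39/7 - 13/7*1²))/(-17) = (10 + (-39/7 - 13/7*1))*(-1/17) = (10 + (-39/7 - 13/7))*(-1/17) = (10 - 52/7)*(-1/17) = (18/7)*(-1/17) = -18/119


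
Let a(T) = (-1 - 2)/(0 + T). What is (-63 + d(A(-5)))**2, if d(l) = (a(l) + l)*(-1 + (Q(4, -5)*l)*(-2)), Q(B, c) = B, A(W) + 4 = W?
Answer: 4141225/9 ≈ 4.6014e+5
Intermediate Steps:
A(W) = -4 + W
a(T) = -3/T
d(l) = (-1 - 8*l)*(l - 3/l) (d(l) = (-3/l + l)*(-1 + (4*l)*(-2)) = (l - 3/l)*(-1 - 8*l) = (-1 - 8*l)*(l - 3/l))
(-63 + d(A(-5)))**2 = (-63 + (24 - (-4 - 5) - 8*(-4 - 5)**2 + 3/(-4 - 5)))**2 = (-63 + (24 - 1*(-9) - 8*(-9)**2 + 3/(-9)))**2 = (-63 + (24 + 9 - 8*81 + 3*(-1/9)))**2 = (-63 + (24 + 9 - 648 - 1/3))**2 = (-63 - 1846/3)**2 = (-2035/3)**2 = 4141225/9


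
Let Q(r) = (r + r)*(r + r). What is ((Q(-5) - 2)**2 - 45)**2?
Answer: 91374481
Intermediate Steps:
Q(r) = 4*r**2 (Q(r) = (2*r)*(2*r) = 4*r**2)
((Q(-5) - 2)**2 - 45)**2 = ((4*(-5)**2 - 2)**2 - 45)**2 = ((4*25 - 2)**2 - 45)**2 = ((100 - 2)**2 - 45)**2 = (98**2 - 45)**2 = (9604 - 45)**2 = 9559**2 = 91374481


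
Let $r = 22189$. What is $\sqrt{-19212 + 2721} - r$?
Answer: $-22189 + i \sqrt{16491} \approx -22189.0 + 128.42 i$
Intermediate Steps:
$\sqrt{-19212 + 2721} - r = \sqrt{-19212 + 2721} - 22189 = \sqrt{-16491} - 22189 = i \sqrt{16491} - 22189 = -22189 + i \sqrt{16491}$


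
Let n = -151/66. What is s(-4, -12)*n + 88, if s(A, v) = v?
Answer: 1270/11 ≈ 115.45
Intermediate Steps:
n = -151/66 (n = -151*1/66 = -151/66 ≈ -2.2879)
s(-4, -12)*n + 88 = -12*(-151/66) + 88 = 302/11 + 88 = 1270/11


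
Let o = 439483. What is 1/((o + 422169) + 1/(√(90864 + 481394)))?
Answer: 493087250216/424869615323116831 - √572258/424869615323116831 ≈ 1.1606e-6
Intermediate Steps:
1/((o + 422169) + 1/(√(90864 + 481394))) = 1/((439483 + 422169) + 1/(√(90864 + 481394))) = 1/(861652 + 1/(√572258)) = 1/(861652 + √572258/572258)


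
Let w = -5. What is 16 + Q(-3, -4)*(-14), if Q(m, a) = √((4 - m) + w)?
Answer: 16 - 14*√2 ≈ -3.7990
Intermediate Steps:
Q(m, a) = √(-1 - m) (Q(m, a) = √((4 - m) - 5) = √(-1 - m))
16 + Q(-3, -4)*(-14) = 16 + √(-1 - 1*(-3))*(-14) = 16 + √(-1 + 3)*(-14) = 16 + √2*(-14) = 16 - 14*√2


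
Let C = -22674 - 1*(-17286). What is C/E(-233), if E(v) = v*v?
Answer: -5388/54289 ≈ -0.099247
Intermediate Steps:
C = -5388 (C = -22674 + 17286 = -5388)
E(v) = v²
C/E(-233) = -5388/((-233)²) = -5388/54289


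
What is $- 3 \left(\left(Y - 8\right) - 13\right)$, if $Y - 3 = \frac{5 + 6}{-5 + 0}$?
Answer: $\frac{303}{5} \approx 60.6$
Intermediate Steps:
$Y = \frac{4}{5}$ ($Y = 3 + \frac{5 + 6}{-5 + 0} = 3 + \frac{11}{-5} = 3 + 11 \left(- \frac{1}{5}\right) = 3 - \frac{11}{5} = \frac{4}{5} \approx 0.8$)
$- 3 \left(\left(Y - 8\right) - 13\right) = - 3 \left(\left(\frac{4}{5} - 8\right) - 13\right) = - 3 \left(- \frac{36}{5} - 13\right) = \left(-3\right) \left(- \frac{101}{5}\right) = \frac{303}{5}$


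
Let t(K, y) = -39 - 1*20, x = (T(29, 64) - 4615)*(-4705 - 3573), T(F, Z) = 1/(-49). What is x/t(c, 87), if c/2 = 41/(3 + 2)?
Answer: -1871953808/2891 ≈ -6.4751e+5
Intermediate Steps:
T(F, Z) = -1/49
c = 82/5 (c = 2*(41/(3 + 2)) = 2*(41/5) = 82/5 ≈ 16.400)
x = 1871953808/49 (x = (-1/49 - 4615)*(-4705 - 3573) = -226136/49*(-8278) = 1871953808/49 ≈ 3.8203e+7)
t(K, y) = -59 (t(K, y) = -39 - 20 = -59)
x/t(c, 87) = (1871953808/49)/(-59) = (1871953808/49)*(-1/59) = -1871953808/2891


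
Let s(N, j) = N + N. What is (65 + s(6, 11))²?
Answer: 5929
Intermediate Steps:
s(N, j) = 2*N
(65 + s(6, 11))² = (65 + 2*6)² = (65 + 12)² = 77² = 5929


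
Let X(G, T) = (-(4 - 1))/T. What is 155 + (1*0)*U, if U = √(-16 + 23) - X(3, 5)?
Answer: 155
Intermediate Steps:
X(G, T) = -3/T (X(G, T) = (-1*3)/T = -3/T)
U = ⅗ + √7 (U = √(-16 + 23) - (-3)/5 = √7 - (-3)/5 = √7 - 1*(-⅗) = √7 + ⅗ = ⅗ + √7 ≈ 3.2458)
155 + (1*0)*U = 155 + (1*0)*(⅗ + √7) = 155 + 0*(⅗ + √7) = 155 + 0 = 155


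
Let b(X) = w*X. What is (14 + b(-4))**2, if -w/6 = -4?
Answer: 6724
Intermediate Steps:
w = 24 (w = -6*(-4) = 24)
b(X) = 24*X
(14 + b(-4))**2 = (14 + 24*(-4))**2 = (14 - 96)**2 = (-82)**2 = 6724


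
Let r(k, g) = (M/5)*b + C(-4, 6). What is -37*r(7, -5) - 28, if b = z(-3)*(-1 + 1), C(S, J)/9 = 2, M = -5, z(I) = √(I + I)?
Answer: -694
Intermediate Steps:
z(I) = √2*√I (z(I) = √(2*I) = √2*√I)
C(S, J) = 18 (C(S, J) = 9*2 = 18)
b = 0 (b = (√2*√(-3))*(-1 + 1) = (√2*(I*√3))*0 = (I*√6)*0 = 0)
r(k, g) = 18 (r(k, g) = -5/5*0 + 18 = -5*⅕*0 + 18 = -1*0 + 18 = 0 + 18 = 18)
-37*r(7, -5) - 28 = -37*18 - 28 = -666 - 28 = -694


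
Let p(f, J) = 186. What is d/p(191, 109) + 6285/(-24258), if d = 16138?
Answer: 65051099/751998 ≈ 86.504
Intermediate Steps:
d/p(191, 109) + 6285/(-24258) = 16138/186 + 6285/(-24258) = 16138*(1/186) + 6285*(-1/24258) = 8069/93 - 2095/8086 = 65051099/751998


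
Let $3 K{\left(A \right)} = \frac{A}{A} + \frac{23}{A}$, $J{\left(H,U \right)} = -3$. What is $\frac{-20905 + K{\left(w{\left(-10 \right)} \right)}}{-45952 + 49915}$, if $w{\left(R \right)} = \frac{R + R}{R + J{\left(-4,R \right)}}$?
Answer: $- \frac{1253981}{237780} \approx -5.2737$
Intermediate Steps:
$w{\left(R \right)} = \frac{2 R}{-3 + R}$ ($w{\left(R \right)} = \frac{R + R}{R - 3} = \frac{2 R}{-3 + R}$)
$K{\left(A \right)} = \frac{1}{3} + \frac{23}{3 A}$ ($K{\left(A \right)} = \frac{\frac{A}{A} + \frac{23}{A}}{3} = \frac{1 + \frac{23}{A}}{3} = \frac{1}{3} + \frac{23}{3 A}$)
$\frac{-20905 + K{\left(w{\left(-10 \right)} \right)}}{-45952 + 49915} = \frac{-20905 + \frac{23 + 2 \left(-10\right) \frac{1}{-3 - 10}}{3 \cdot 2 \left(-10\right) \frac{1}{-3 - 10}}}{-45952 + 49915} = \frac{-20905 + \frac{23 + 2 \left(-10\right) \frac{1}{-13}}{3 \cdot 2 \left(-10\right) \frac{1}{-13}}}{3963} = \left(-20905 + \frac{23 + 2 \left(-10\right) \left(- \frac{1}{13}\right)}{3 \cdot 2 \left(-10\right) \left(- \frac{1}{13}\right)}\right) \frac{1}{3963} = \left(-20905 + \frac{23 + \frac{20}{13}}{3 \cdot \frac{20}{13}}\right) \frac{1}{3963} = \left(-20905 + \frac{1}{3} \cdot \frac{13}{20} \cdot \frac{319}{13}\right) \frac{1}{3963} = \left(-20905 + \frac{319}{60}\right) \frac{1}{3963} = \left(- \frac{1253981}{60}\right) \frac{1}{3963} = - \frac{1253981}{237780}$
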